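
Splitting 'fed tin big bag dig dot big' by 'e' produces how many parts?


Splitting by 'e' breaks the string at each occurrence of the separator.
Text: 'fed tin big bag dig dot big'
Parts after split:
  Part 1: 'f'
  Part 2: 'd tin big bag dig dot big'
Total parts: 2

2


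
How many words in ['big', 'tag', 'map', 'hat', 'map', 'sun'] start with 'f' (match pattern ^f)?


Pattern ^f anchors to start of word. Check which words begin with 'f':
  'big' -> no
  'tag' -> no
  'map' -> no
  'hat' -> no
  'map' -> no
  'sun' -> no
Matching words: []
Count: 0

0


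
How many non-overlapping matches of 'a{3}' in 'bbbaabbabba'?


Pattern 'a{3}' matches exactly 3 consecutive a's (greedy, non-overlapping).
String: 'bbbaabbabba'
Scanning for runs of a's:
  Run at pos 3: 'aa' (length 2) -> 0 match(es)
  Run at pos 7: 'a' (length 1) -> 0 match(es)
  Run at pos 10: 'a' (length 1) -> 0 match(es)
Matches found: []
Total: 0

0


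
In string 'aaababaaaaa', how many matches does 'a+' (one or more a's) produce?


Pattern 'a+' matches one or more consecutive a's.
String: 'aaababaaaaa'
Scanning for runs of a:
  Match 1: 'aaa' (length 3)
  Match 2: 'a' (length 1)
  Match 3: 'aaaaa' (length 5)
Total matches: 3

3


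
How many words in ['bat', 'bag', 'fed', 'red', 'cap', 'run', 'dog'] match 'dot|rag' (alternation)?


Alternation 'dot|rag' matches either 'dot' or 'rag'.
Checking each word:
  'bat' -> no
  'bag' -> no
  'fed' -> no
  'red' -> no
  'cap' -> no
  'run' -> no
  'dog' -> no
Matches: []
Count: 0

0


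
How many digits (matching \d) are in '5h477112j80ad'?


\d matches any digit 0-9.
Scanning '5h477112j80ad':
  pos 0: '5' -> DIGIT
  pos 2: '4' -> DIGIT
  pos 3: '7' -> DIGIT
  pos 4: '7' -> DIGIT
  pos 5: '1' -> DIGIT
  pos 6: '1' -> DIGIT
  pos 7: '2' -> DIGIT
  pos 9: '8' -> DIGIT
  pos 10: '0' -> DIGIT
Digits found: ['5', '4', '7', '7', '1', '1', '2', '8', '0']
Total: 9

9


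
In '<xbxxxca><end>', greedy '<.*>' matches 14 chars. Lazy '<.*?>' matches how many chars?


Greedy '<.*>' tries to match as MUCH as possible.
Lazy '<.*?>' tries to match as LITTLE as possible.

String: '<xbxxxca><end>'
Greedy '<.*>' starts at first '<' and extends to the LAST '>': '<xbxxxca><end>' (14 chars)
Lazy '<.*?>' starts at first '<' and stops at the FIRST '>': '<xbxxxca>' (9 chars)

9


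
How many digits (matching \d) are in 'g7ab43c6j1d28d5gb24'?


\d matches any digit 0-9.
Scanning 'g7ab43c6j1d28d5gb24':
  pos 1: '7' -> DIGIT
  pos 4: '4' -> DIGIT
  pos 5: '3' -> DIGIT
  pos 7: '6' -> DIGIT
  pos 9: '1' -> DIGIT
  pos 11: '2' -> DIGIT
  pos 12: '8' -> DIGIT
  pos 14: '5' -> DIGIT
  pos 17: '2' -> DIGIT
  pos 18: '4' -> DIGIT
Digits found: ['7', '4', '3', '6', '1', '2', '8', '5', '2', '4']
Total: 10

10


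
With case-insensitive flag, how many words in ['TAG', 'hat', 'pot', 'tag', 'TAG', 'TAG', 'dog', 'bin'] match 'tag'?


Case-insensitive matching: compare each word's lowercase form to 'tag'.
  'TAG' -> lower='tag' -> MATCH
  'hat' -> lower='hat' -> no
  'pot' -> lower='pot' -> no
  'tag' -> lower='tag' -> MATCH
  'TAG' -> lower='tag' -> MATCH
  'TAG' -> lower='tag' -> MATCH
  'dog' -> lower='dog' -> no
  'bin' -> lower='bin' -> no
Matches: ['TAG', 'tag', 'TAG', 'TAG']
Count: 4

4


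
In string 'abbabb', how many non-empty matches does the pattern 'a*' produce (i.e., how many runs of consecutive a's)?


Pattern 'a*' matches zero or more a's. We want non-empty runs of consecutive a's.
String: 'abbabb'
Walking through the string to find runs of a's:
  Run 1: positions 0-0 -> 'a'
  Run 2: positions 3-3 -> 'a'
Non-empty runs found: ['a', 'a']
Count: 2

2


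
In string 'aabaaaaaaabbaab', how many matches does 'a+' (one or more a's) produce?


Pattern 'a+' matches one or more consecutive a's.
String: 'aabaaaaaaabbaab'
Scanning for runs of a:
  Match 1: 'aa' (length 2)
  Match 2: 'aaaaaaa' (length 7)
  Match 3: 'aa' (length 2)
Total matches: 3

3


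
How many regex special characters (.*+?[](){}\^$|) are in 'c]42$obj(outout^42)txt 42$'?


Regex special characters are: . * + ? [ ] ( ) { } \ ^ $ |
Scanning 'c]42$obj(outout^42)txt 42$':
  pos 1: ']' -> SPECIAL
  pos 4: '$' -> SPECIAL
  pos 8: '(' -> SPECIAL
  pos 15: '^' -> SPECIAL
  pos 18: ')' -> SPECIAL
  pos 25: '$' -> SPECIAL
Special chars found: [']', '$', '(', '^', ')', '$']
Total: 6

6


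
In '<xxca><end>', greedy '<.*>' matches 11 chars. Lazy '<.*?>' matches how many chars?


Greedy '<.*>' tries to match as MUCH as possible.
Lazy '<.*?>' tries to match as LITTLE as possible.

String: '<xxca><end>'
Greedy '<.*>' starts at first '<' and extends to the LAST '>': '<xxca><end>' (11 chars)
Lazy '<.*?>' starts at first '<' and stops at the FIRST '>': '<xxca>' (6 chars)

6


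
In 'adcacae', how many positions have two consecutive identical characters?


Looking for consecutive identical characters in 'adcacae':
  pos 0-1: 'a' vs 'd' -> different
  pos 1-2: 'd' vs 'c' -> different
  pos 2-3: 'c' vs 'a' -> different
  pos 3-4: 'a' vs 'c' -> different
  pos 4-5: 'c' vs 'a' -> different
  pos 5-6: 'a' vs 'e' -> different
Consecutive identical pairs: []
Count: 0

0


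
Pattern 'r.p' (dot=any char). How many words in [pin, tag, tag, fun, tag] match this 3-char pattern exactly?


Pattern 'r.p' means: starts with 'r', any single char, ends with 'p'.
Checking each word (must be exactly 3 chars):
  'pin' (len=3): no
  'tag' (len=3): no
  'tag' (len=3): no
  'fun' (len=3): no
  'tag' (len=3): no
Matching words: []
Total: 0

0


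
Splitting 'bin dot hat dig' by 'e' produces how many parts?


Splitting by 'e' breaks the string at each occurrence of the separator.
Text: 'bin dot hat dig'
Parts after split:
  Part 1: 'bin dot hat dig'
Total parts: 1

1


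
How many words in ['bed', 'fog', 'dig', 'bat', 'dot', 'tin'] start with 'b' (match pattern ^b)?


Pattern ^b anchors to start of word. Check which words begin with 'b':
  'bed' -> MATCH (starts with 'b')
  'fog' -> no
  'dig' -> no
  'bat' -> MATCH (starts with 'b')
  'dot' -> no
  'tin' -> no
Matching words: ['bed', 'bat']
Count: 2

2


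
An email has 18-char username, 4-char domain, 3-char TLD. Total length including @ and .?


An email address has format: username@domain.tld
Username length: 18
'@' character: 1
Domain length: 4
'.' character: 1
TLD length: 3
Total = 18 + 1 + 4 + 1 + 3 = 27

27


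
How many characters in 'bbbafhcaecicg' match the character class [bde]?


Character class [bde] matches any of: {b, d, e}
Scanning string 'bbbafhcaecicg' character by character:
  pos 0: 'b' -> MATCH
  pos 1: 'b' -> MATCH
  pos 2: 'b' -> MATCH
  pos 3: 'a' -> no
  pos 4: 'f' -> no
  pos 5: 'h' -> no
  pos 6: 'c' -> no
  pos 7: 'a' -> no
  pos 8: 'e' -> MATCH
  pos 9: 'c' -> no
  pos 10: 'i' -> no
  pos 11: 'c' -> no
  pos 12: 'g' -> no
Total matches: 4

4


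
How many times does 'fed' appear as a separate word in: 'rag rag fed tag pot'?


Scanning each word for exact match 'fed':
  Word 1: 'rag' -> no
  Word 2: 'rag' -> no
  Word 3: 'fed' -> MATCH
  Word 4: 'tag' -> no
  Word 5: 'pot' -> no
Total matches: 1

1


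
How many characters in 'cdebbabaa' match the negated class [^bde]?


Negated class [^bde] matches any char NOT in {b, d, e}
Scanning 'cdebbabaa':
  pos 0: 'c' -> MATCH
  pos 1: 'd' -> no (excluded)
  pos 2: 'e' -> no (excluded)
  pos 3: 'b' -> no (excluded)
  pos 4: 'b' -> no (excluded)
  pos 5: 'a' -> MATCH
  pos 6: 'b' -> no (excluded)
  pos 7: 'a' -> MATCH
  pos 8: 'a' -> MATCH
Total matches: 4

4


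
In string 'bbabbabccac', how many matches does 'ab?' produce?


Pattern 'ab?' matches 'a' optionally followed by 'b'.
String: 'bbabbabccac'
Scanning left to right for 'a' then checking next char:
  Match 1: 'ab' (a followed by b)
  Match 2: 'ab' (a followed by b)
  Match 3: 'a' (a not followed by b)
Total matches: 3

3


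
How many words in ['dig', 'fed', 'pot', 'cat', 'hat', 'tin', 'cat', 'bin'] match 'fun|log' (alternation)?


Alternation 'fun|log' matches either 'fun' or 'log'.
Checking each word:
  'dig' -> no
  'fed' -> no
  'pot' -> no
  'cat' -> no
  'hat' -> no
  'tin' -> no
  'cat' -> no
  'bin' -> no
Matches: []
Count: 0

0


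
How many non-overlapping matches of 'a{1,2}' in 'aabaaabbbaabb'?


Pattern 'a{1,2}' matches between 1 and 2 consecutive a's (greedy).
String: 'aabaaabbbaabb'
Finding runs of a's and applying greedy matching:
  Run at pos 0: 'aa' (length 2)
  Run at pos 3: 'aaa' (length 3)
  Run at pos 9: 'aa' (length 2)
Matches: ['aa', 'aa', 'a', 'aa']
Count: 4

4


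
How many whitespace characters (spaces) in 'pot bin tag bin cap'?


\s matches whitespace characters (spaces, tabs, etc.).
Text: 'pot bin tag bin cap'
This text has 5 words separated by spaces.
Number of spaces = number of words - 1 = 5 - 1 = 4

4


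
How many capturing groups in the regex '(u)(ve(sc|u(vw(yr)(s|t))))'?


To count capturing groups, count each '(' that starts a group.
Pattern: '(u)(ve(sc|u(vw(yr)(s|t))))'
Walking through the pattern:
  Position 0: '(' -> group #1
  Position 3: '(' -> group #2
  Position 6: '(' -> group #3
  Position 11: '(' -> group #4
  Position 14: '(' -> group #5
  Position 18: '(' -> group #6
Total capturing groups: 6

6


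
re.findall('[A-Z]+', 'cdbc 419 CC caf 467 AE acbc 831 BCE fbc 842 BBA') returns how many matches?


Pattern '[A-Z]+' finds one or more uppercase letters.
Text: 'cdbc 419 CC caf 467 AE acbc 831 BCE fbc 842 BBA'
Scanning for matches:
  Match 1: 'CC'
  Match 2: 'AE'
  Match 3: 'BCE'
  Match 4: 'BBA'
Total matches: 4

4


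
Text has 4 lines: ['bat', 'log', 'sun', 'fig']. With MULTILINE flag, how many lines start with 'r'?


With MULTILINE flag, ^ matches the start of each line.
Lines: ['bat', 'log', 'sun', 'fig']
Checking which lines start with 'r':
  Line 1: 'bat' -> no
  Line 2: 'log' -> no
  Line 3: 'sun' -> no
  Line 4: 'fig' -> no
Matching lines: []
Count: 0

0


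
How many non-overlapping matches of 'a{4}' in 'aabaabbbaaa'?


Pattern 'a{4}' matches exactly 4 consecutive a's (greedy, non-overlapping).
String: 'aabaabbbaaa'
Scanning for runs of a's:
  Run at pos 0: 'aa' (length 2) -> 0 match(es)
  Run at pos 3: 'aa' (length 2) -> 0 match(es)
  Run at pos 8: 'aaa' (length 3) -> 0 match(es)
Matches found: []
Total: 0

0


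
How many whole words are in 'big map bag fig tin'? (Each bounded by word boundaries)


Word boundaries (\b) mark the start/end of each word.
Text: 'big map bag fig tin'
Splitting by whitespace:
  Word 1: 'big'
  Word 2: 'map'
  Word 3: 'bag'
  Word 4: 'fig'
  Word 5: 'tin'
Total whole words: 5

5


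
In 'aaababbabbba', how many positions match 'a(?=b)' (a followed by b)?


Lookahead 'a(?=b)' matches 'a' only when followed by 'b'.
String: 'aaababbabbba'
Checking each position where char is 'a':
  pos 0: 'a' -> no (next='a')
  pos 1: 'a' -> no (next='a')
  pos 2: 'a' -> MATCH (next='b')
  pos 4: 'a' -> MATCH (next='b')
  pos 7: 'a' -> MATCH (next='b')
Matching positions: [2, 4, 7]
Count: 3

3


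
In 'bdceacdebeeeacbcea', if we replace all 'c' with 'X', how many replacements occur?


re.sub('c', 'X', text) replaces every occurrence of 'c' with 'X'.
Text: 'bdceacdebeeeacbcea'
Scanning for 'c':
  pos 2: 'c' -> replacement #1
  pos 5: 'c' -> replacement #2
  pos 13: 'c' -> replacement #3
  pos 15: 'c' -> replacement #4
Total replacements: 4

4


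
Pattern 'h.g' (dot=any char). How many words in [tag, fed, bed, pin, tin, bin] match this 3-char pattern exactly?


Pattern 'h.g' means: starts with 'h', any single char, ends with 'g'.
Checking each word (must be exactly 3 chars):
  'tag' (len=3): no
  'fed' (len=3): no
  'bed' (len=3): no
  'pin' (len=3): no
  'tin' (len=3): no
  'bin' (len=3): no
Matching words: []
Total: 0

0


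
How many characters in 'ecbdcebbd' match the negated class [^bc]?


Negated class [^bc] matches any char NOT in {b, c}
Scanning 'ecbdcebbd':
  pos 0: 'e' -> MATCH
  pos 1: 'c' -> no (excluded)
  pos 2: 'b' -> no (excluded)
  pos 3: 'd' -> MATCH
  pos 4: 'c' -> no (excluded)
  pos 5: 'e' -> MATCH
  pos 6: 'b' -> no (excluded)
  pos 7: 'b' -> no (excluded)
  pos 8: 'd' -> MATCH
Total matches: 4

4


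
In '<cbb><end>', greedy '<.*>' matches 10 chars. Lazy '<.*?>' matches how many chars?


Greedy '<.*>' tries to match as MUCH as possible.
Lazy '<.*?>' tries to match as LITTLE as possible.

String: '<cbb><end>'
Greedy '<.*>' starts at first '<' and extends to the LAST '>': '<cbb><end>' (10 chars)
Lazy '<.*?>' starts at first '<' and stops at the FIRST '>': '<cbb>' (5 chars)

5


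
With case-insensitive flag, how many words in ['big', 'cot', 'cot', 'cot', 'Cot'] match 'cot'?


Case-insensitive matching: compare each word's lowercase form to 'cot'.
  'big' -> lower='big' -> no
  'cot' -> lower='cot' -> MATCH
  'cot' -> lower='cot' -> MATCH
  'cot' -> lower='cot' -> MATCH
  'Cot' -> lower='cot' -> MATCH
Matches: ['cot', 'cot', 'cot', 'Cot']
Count: 4

4


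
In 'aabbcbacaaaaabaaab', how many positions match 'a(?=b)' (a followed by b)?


Lookahead 'a(?=b)' matches 'a' only when followed by 'b'.
String: 'aabbcbacaaaaabaaab'
Checking each position where char is 'a':
  pos 0: 'a' -> no (next='a')
  pos 1: 'a' -> MATCH (next='b')
  pos 6: 'a' -> no (next='c')
  pos 8: 'a' -> no (next='a')
  pos 9: 'a' -> no (next='a')
  pos 10: 'a' -> no (next='a')
  pos 11: 'a' -> no (next='a')
  pos 12: 'a' -> MATCH (next='b')
  pos 14: 'a' -> no (next='a')
  pos 15: 'a' -> no (next='a')
  pos 16: 'a' -> MATCH (next='b')
Matching positions: [1, 12, 16]
Count: 3

3


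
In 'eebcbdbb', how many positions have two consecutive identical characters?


Looking for consecutive identical characters in 'eebcbdbb':
  pos 0-1: 'e' vs 'e' -> MATCH ('ee')
  pos 1-2: 'e' vs 'b' -> different
  pos 2-3: 'b' vs 'c' -> different
  pos 3-4: 'c' vs 'b' -> different
  pos 4-5: 'b' vs 'd' -> different
  pos 5-6: 'd' vs 'b' -> different
  pos 6-7: 'b' vs 'b' -> MATCH ('bb')
Consecutive identical pairs: ['ee', 'bb']
Count: 2

2


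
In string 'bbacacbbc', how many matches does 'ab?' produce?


Pattern 'ab?' matches 'a' optionally followed by 'b'.
String: 'bbacacbbc'
Scanning left to right for 'a' then checking next char:
  Match 1: 'a' (a not followed by b)
  Match 2: 'a' (a not followed by b)
Total matches: 2

2


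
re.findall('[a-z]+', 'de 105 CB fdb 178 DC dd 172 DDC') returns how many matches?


Pattern '[a-z]+' finds one or more lowercase letters.
Text: 'de 105 CB fdb 178 DC dd 172 DDC'
Scanning for matches:
  Match 1: 'de'
  Match 2: 'fdb'
  Match 3: 'dd'
Total matches: 3

3


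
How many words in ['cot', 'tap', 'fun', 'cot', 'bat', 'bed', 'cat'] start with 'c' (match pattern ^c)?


Pattern ^c anchors to start of word. Check which words begin with 'c':
  'cot' -> MATCH (starts with 'c')
  'tap' -> no
  'fun' -> no
  'cot' -> MATCH (starts with 'c')
  'bat' -> no
  'bed' -> no
  'cat' -> MATCH (starts with 'c')
Matching words: ['cot', 'cot', 'cat']
Count: 3

3


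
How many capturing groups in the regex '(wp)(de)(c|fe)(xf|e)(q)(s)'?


To count capturing groups, count each '(' that starts a group.
Pattern: '(wp)(de)(c|fe)(xf|e)(q)(s)'
Walking through the pattern:
  Position 0: '(' -> group #1
  Position 4: '(' -> group #2
  Position 8: '(' -> group #3
  Position 14: '(' -> group #4
  Position 20: '(' -> group #5
  Position 23: '(' -> group #6
Total capturing groups: 6

6


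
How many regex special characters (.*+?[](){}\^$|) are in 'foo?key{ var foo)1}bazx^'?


Regex special characters are: . * + ? [ ] ( ) { } \ ^ $ |
Scanning 'foo?key{ var foo)1}bazx^':
  pos 3: '?' -> SPECIAL
  pos 7: '{' -> SPECIAL
  pos 16: ')' -> SPECIAL
  pos 18: '}' -> SPECIAL
  pos 23: '^' -> SPECIAL
Special chars found: ['?', '{', ')', '}', '^']
Total: 5

5


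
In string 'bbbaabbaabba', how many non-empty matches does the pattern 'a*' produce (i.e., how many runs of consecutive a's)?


Pattern 'a*' matches zero or more a's. We want non-empty runs of consecutive a's.
String: 'bbbaabbaabba'
Walking through the string to find runs of a's:
  Run 1: positions 3-4 -> 'aa'
  Run 2: positions 7-8 -> 'aa'
  Run 3: positions 11-11 -> 'a'
Non-empty runs found: ['aa', 'aa', 'a']
Count: 3

3


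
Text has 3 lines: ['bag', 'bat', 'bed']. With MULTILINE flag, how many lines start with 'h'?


With MULTILINE flag, ^ matches the start of each line.
Lines: ['bag', 'bat', 'bed']
Checking which lines start with 'h':
  Line 1: 'bag' -> no
  Line 2: 'bat' -> no
  Line 3: 'bed' -> no
Matching lines: []
Count: 0

0


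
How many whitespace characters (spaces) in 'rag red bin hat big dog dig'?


\s matches whitespace characters (spaces, tabs, etc.).
Text: 'rag red bin hat big dog dig'
This text has 7 words separated by spaces.
Number of spaces = number of words - 1 = 7 - 1 = 6

6


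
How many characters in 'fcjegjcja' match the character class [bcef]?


Character class [bcef] matches any of: {b, c, e, f}
Scanning string 'fcjegjcja' character by character:
  pos 0: 'f' -> MATCH
  pos 1: 'c' -> MATCH
  pos 2: 'j' -> no
  pos 3: 'e' -> MATCH
  pos 4: 'g' -> no
  pos 5: 'j' -> no
  pos 6: 'c' -> MATCH
  pos 7: 'j' -> no
  pos 8: 'a' -> no
Total matches: 4

4


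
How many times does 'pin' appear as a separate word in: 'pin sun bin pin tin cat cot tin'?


Scanning each word for exact match 'pin':
  Word 1: 'pin' -> MATCH
  Word 2: 'sun' -> no
  Word 3: 'bin' -> no
  Word 4: 'pin' -> MATCH
  Word 5: 'tin' -> no
  Word 6: 'cat' -> no
  Word 7: 'cot' -> no
  Word 8: 'tin' -> no
Total matches: 2

2


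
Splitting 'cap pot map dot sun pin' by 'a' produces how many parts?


Splitting by 'a' breaks the string at each occurrence of the separator.
Text: 'cap pot map dot sun pin'
Parts after split:
  Part 1: 'c'
  Part 2: 'p pot m'
  Part 3: 'p dot sun pin'
Total parts: 3

3


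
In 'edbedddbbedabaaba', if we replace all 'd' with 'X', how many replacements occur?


re.sub('d', 'X', text) replaces every occurrence of 'd' with 'X'.
Text: 'edbedddbbedabaaba'
Scanning for 'd':
  pos 1: 'd' -> replacement #1
  pos 4: 'd' -> replacement #2
  pos 5: 'd' -> replacement #3
  pos 6: 'd' -> replacement #4
  pos 10: 'd' -> replacement #5
Total replacements: 5

5


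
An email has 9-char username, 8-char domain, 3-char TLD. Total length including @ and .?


An email address has format: username@domain.tld
Username length: 9
'@' character: 1
Domain length: 8
'.' character: 1
TLD length: 3
Total = 9 + 1 + 8 + 1 + 3 = 22

22


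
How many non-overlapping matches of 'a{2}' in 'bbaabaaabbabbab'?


Pattern 'a{2}' matches exactly 2 consecutive a's (greedy, non-overlapping).
String: 'bbaabaaabbabbab'
Scanning for runs of a's:
  Run at pos 2: 'aa' (length 2) -> 1 match(es)
  Run at pos 5: 'aaa' (length 3) -> 1 match(es)
  Run at pos 10: 'a' (length 1) -> 0 match(es)
  Run at pos 13: 'a' (length 1) -> 0 match(es)
Matches found: ['aa', 'aa']
Total: 2

2


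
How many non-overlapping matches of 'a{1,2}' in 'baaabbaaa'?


Pattern 'a{1,2}' matches between 1 and 2 consecutive a's (greedy).
String: 'baaabbaaa'
Finding runs of a's and applying greedy matching:
  Run at pos 1: 'aaa' (length 3)
  Run at pos 6: 'aaa' (length 3)
Matches: ['aa', 'a', 'aa', 'a']
Count: 4

4


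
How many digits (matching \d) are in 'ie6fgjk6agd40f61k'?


\d matches any digit 0-9.
Scanning 'ie6fgjk6agd40f61k':
  pos 2: '6' -> DIGIT
  pos 7: '6' -> DIGIT
  pos 11: '4' -> DIGIT
  pos 12: '0' -> DIGIT
  pos 14: '6' -> DIGIT
  pos 15: '1' -> DIGIT
Digits found: ['6', '6', '4', '0', '6', '1']
Total: 6

6


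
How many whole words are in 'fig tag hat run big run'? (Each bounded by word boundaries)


Word boundaries (\b) mark the start/end of each word.
Text: 'fig tag hat run big run'
Splitting by whitespace:
  Word 1: 'fig'
  Word 2: 'tag'
  Word 3: 'hat'
  Word 4: 'run'
  Word 5: 'big'
  Word 6: 'run'
Total whole words: 6

6


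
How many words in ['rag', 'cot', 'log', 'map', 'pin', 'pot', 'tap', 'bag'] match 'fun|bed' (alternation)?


Alternation 'fun|bed' matches either 'fun' or 'bed'.
Checking each word:
  'rag' -> no
  'cot' -> no
  'log' -> no
  'map' -> no
  'pin' -> no
  'pot' -> no
  'tap' -> no
  'bag' -> no
Matches: []
Count: 0

0


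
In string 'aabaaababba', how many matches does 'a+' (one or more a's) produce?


Pattern 'a+' matches one or more consecutive a's.
String: 'aabaaababba'
Scanning for runs of a:
  Match 1: 'aa' (length 2)
  Match 2: 'aaa' (length 3)
  Match 3: 'a' (length 1)
  Match 4: 'a' (length 1)
Total matches: 4

4


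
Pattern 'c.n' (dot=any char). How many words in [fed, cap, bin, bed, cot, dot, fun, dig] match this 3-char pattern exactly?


Pattern 'c.n' means: starts with 'c', any single char, ends with 'n'.
Checking each word (must be exactly 3 chars):
  'fed' (len=3): no
  'cap' (len=3): no
  'bin' (len=3): no
  'bed' (len=3): no
  'cot' (len=3): no
  'dot' (len=3): no
  'fun' (len=3): no
  'dig' (len=3): no
Matching words: []
Total: 0

0


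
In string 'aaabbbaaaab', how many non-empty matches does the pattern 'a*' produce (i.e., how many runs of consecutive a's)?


Pattern 'a*' matches zero or more a's. We want non-empty runs of consecutive a's.
String: 'aaabbbaaaab'
Walking through the string to find runs of a's:
  Run 1: positions 0-2 -> 'aaa'
  Run 2: positions 6-9 -> 'aaaa'
Non-empty runs found: ['aaa', 'aaaa']
Count: 2

2


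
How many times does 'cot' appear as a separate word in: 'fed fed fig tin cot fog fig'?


Scanning each word for exact match 'cot':
  Word 1: 'fed' -> no
  Word 2: 'fed' -> no
  Word 3: 'fig' -> no
  Word 4: 'tin' -> no
  Word 5: 'cot' -> MATCH
  Word 6: 'fog' -> no
  Word 7: 'fig' -> no
Total matches: 1

1


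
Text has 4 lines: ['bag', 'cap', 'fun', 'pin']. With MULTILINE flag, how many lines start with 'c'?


With MULTILINE flag, ^ matches the start of each line.
Lines: ['bag', 'cap', 'fun', 'pin']
Checking which lines start with 'c':
  Line 1: 'bag' -> no
  Line 2: 'cap' -> MATCH
  Line 3: 'fun' -> no
  Line 4: 'pin' -> no
Matching lines: ['cap']
Count: 1

1


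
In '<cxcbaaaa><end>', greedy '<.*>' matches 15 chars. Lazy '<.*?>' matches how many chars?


Greedy '<.*>' tries to match as MUCH as possible.
Lazy '<.*?>' tries to match as LITTLE as possible.

String: '<cxcbaaaa><end>'
Greedy '<.*>' starts at first '<' and extends to the LAST '>': '<cxcbaaaa><end>' (15 chars)
Lazy '<.*?>' starts at first '<' and stops at the FIRST '>': '<cxcbaaaa>' (10 chars)

10


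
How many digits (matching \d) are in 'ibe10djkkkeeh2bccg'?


\d matches any digit 0-9.
Scanning 'ibe10djkkkeeh2bccg':
  pos 3: '1' -> DIGIT
  pos 4: '0' -> DIGIT
  pos 13: '2' -> DIGIT
Digits found: ['1', '0', '2']
Total: 3

3


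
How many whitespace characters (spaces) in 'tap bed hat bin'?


\s matches whitespace characters (spaces, tabs, etc.).
Text: 'tap bed hat bin'
This text has 4 words separated by spaces.
Number of spaces = number of words - 1 = 4 - 1 = 3

3


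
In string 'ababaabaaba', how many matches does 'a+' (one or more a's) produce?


Pattern 'a+' matches one or more consecutive a's.
String: 'ababaabaaba'
Scanning for runs of a:
  Match 1: 'a' (length 1)
  Match 2: 'a' (length 1)
  Match 3: 'aa' (length 2)
  Match 4: 'aa' (length 2)
  Match 5: 'a' (length 1)
Total matches: 5

5


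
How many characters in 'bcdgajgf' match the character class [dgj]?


Character class [dgj] matches any of: {d, g, j}
Scanning string 'bcdgajgf' character by character:
  pos 0: 'b' -> no
  pos 1: 'c' -> no
  pos 2: 'd' -> MATCH
  pos 3: 'g' -> MATCH
  pos 4: 'a' -> no
  pos 5: 'j' -> MATCH
  pos 6: 'g' -> MATCH
  pos 7: 'f' -> no
Total matches: 4

4


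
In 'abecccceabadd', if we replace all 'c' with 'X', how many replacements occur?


re.sub('c', 'X', text) replaces every occurrence of 'c' with 'X'.
Text: 'abecccceabadd'
Scanning for 'c':
  pos 3: 'c' -> replacement #1
  pos 4: 'c' -> replacement #2
  pos 5: 'c' -> replacement #3
  pos 6: 'c' -> replacement #4
Total replacements: 4

4


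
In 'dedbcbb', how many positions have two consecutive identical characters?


Looking for consecutive identical characters in 'dedbcbb':
  pos 0-1: 'd' vs 'e' -> different
  pos 1-2: 'e' vs 'd' -> different
  pos 2-3: 'd' vs 'b' -> different
  pos 3-4: 'b' vs 'c' -> different
  pos 4-5: 'c' vs 'b' -> different
  pos 5-6: 'b' vs 'b' -> MATCH ('bb')
Consecutive identical pairs: ['bb']
Count: 1

1


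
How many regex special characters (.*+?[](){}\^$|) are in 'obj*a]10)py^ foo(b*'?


Regex special characters are: . * + ? [ ] ( ) { } \ ^ $ |
Scanning 'obj*a]10)py^ foo(b*':
  pos 3: '*' -> SPECIAL
  pos 5: ']' -> SPECIAL
  pos 8: ')' -> SPECIAL
  pos 11: '^' -> SPECIAL
  pos 16: '(' -> SPECIAL
  pos 18: '*' -> SPECIAL
Special chars found: ['*', ']', ')', '^', '(', '*']
Total: 6

6


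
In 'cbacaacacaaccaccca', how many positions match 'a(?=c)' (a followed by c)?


Lookahead 'a(?=c)' matches 'a' only when followed by 'c'.
String: 'cbacaacacaaccaccca'
Checking each position where char is 'a':
  pos 2: 'a' -> MATCH (next='c')
  pos 4: 'a' -> no (next='a')
  pos 5: 'a' -> MATCH (next='c')
  pos 7: 'a' -> MATCH (next='c')
  pos 9: 'a' -> no (next='a')
  pos 10: 'a' -> MATCH (next='c')
  pos 13: 'a' -> MATCH (next='c')
Matching positions: [2, 5, 7, 10, 13]
Count: 5

5


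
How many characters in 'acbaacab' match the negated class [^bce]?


Negated class [^bce] matches any char NOT in {b, c, e}
Scanning 'acbaacab':
  pos 0: 'a' -> MATCH
  pos 1: 'c' -> no (excluded)
  pos 2: 'b' -> no (excluded)
  pos 3: 'a' -> MATCH
  pos 4: 'a' -> MATCH
  pos 5: 'c' -> no (excluded)
  pos 6: 'a' -> MATCH
  pos 7: 'b' -> no (excluded)
Total matches: 4

4


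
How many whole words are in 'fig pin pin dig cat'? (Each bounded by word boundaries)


Word boundaries (\b) mark the start/end of each word.
Text: 'fig pin pin dig cat'
Splitting by whitespace:
  Word 1: 'fig'
  Word 2: 'pin'
  Word 3: 'pin'
  Word 4: 'dig'
  Word 5: 'cat'
Total whole words: 5

5


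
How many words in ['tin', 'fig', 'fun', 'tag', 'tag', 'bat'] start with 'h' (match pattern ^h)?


Pattern ^h anchors to start of word. Check which words begin with 'h':
  'tin' -> no
  'fig' -> no
  'fun' -> no
  'tag' -> no
  'tag' -> no
  'bat' -> no
Matching words: []
Count: 0

0


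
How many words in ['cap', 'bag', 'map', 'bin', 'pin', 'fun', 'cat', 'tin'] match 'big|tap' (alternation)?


Alternation 'big|tap' matches either 'big' or 'tap'.
Checking each word:
  'cap' -> no
  'bag' -> no
  'map' -> no
  'bin' -> no
  'pin' -> no
  'fun' -> no
  'cat' -> no
  'tin' -> no
Matches: []
Count: 0

0


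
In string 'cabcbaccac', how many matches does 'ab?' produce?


Pattern 'ab?' matches 'a' optionally followed by 'b'.
String: 'cabcbaccac'
Scanning left to right for 'a' then checking next char:
  Match 1: 'ab' (a followed by b)
  Match 2: 'a' (a not followed by b)
  Match 3: 'a' (a not followed by b)
Total matches: 3

3


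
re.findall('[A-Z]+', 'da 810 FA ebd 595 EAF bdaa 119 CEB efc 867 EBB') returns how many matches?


Pattern '[A-Z]+' finds one or more uppercase letters.
Text: 'da 810 FA ebd 595 EAF bdaa 119 CEB efc 867 EBB'
Scanning for matches:
  Match 1: 'FA'
  Match 2: 'EAF'
  Match 3: 'CEB'
  Match 4: 'EBB'
Total matches: 4

4


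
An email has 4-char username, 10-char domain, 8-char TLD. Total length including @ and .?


An email address has format: username@domain.tld
Username length: 4
'@' character: 1
Domain length: 10
'.' character: 1
TLD length: 8
Total = 4 + 1 + 10 + 1 + 8 = 24

24


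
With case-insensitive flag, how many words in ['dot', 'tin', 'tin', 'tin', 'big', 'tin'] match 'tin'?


Case-insensitive matching: compare each word's lowercase form to 'tin'.
  'dot' -> lower='dot' -> no
  'tin' -> lower='tin' -> MATCH
  'tin' -> lower='tin' -> MATCH
  'tin' -> lower='tin' -> MATCH
  'big' -> lower='big' -> no
  'tin' -> lower='tin' -> MATCH
Matches: ['tin', 'tin', 'tin', 'tin']
Count: 4

4


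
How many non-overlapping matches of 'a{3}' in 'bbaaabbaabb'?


Pattern 'a{3}' matches exactly 3 consecutive a's (greedy, non-overlapping).
String: 'bbaaabbaabb'
Scanning for runs of a's:
  Run at pos 2: 'aaa' (length 3) -> 1 match(es)
  Run at pos 7: 'aa' (length 2) -> 0 match(es)
Matches found: ['aaa']
Total: 1

1


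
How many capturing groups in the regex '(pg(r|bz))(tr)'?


To count capturing groups, count each '(' that starts a group.
Pattern: '(pg(r|bz))(tr)'
Walking through the pattern:
  Position 0: '(' -> group #1
  Position 3: '(' -> group #2
  Position 10: '(' -> group #3
Total capturing groups: 3

3


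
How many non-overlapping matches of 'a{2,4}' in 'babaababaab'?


Pattern 'a{2,4}' matches between 2 and 4 consecutive a's (greedy).
String: 'babaababaab'
Finding runs of a's and applying greedy matching:
  Run at pos 1: 'a' (length 1)
  Run at pos 3: 'aa' (length 2)
  Run at pos 6: 'a' (length 1)
  Run at pos 8: 'aa' (length 2)
Matches: ['aa', 'aa']
Count: 2

2


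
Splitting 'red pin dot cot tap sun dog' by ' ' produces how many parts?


Splitting by ' ' breaks the string at each occurrence of the separator.
Text: 'red pin dot cot tap sun dog'
Parts after split:
  Part 1: 'red'
  Part 2: 'pin'
  Part 3: 'dot'
  Part 4: 'cot'
  Part 5: 'tap'
  Part 6: 'sun'
  Part 7: 'dog'
Total parts: 7

7


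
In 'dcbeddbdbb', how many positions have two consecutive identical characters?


Looking for consecutive identical characters in 'dcbeddbdbb':
  pos 0-1: 'd' vs 'c' -> different
  pos 1-2: 'c' vs 'b' -> different
  pos 2-3: 'b' vs 'e' -> different
  pos 3-4: 'e' vs 'd' -> different
  pos 4-5: 'd' vs 'd' -> MATCH ('dd')
  pos 5-6: 'd' vs 'b' -> different
  pos 6-7: 'b' vs 'd' -> different
  pos 7-8: 'd' vs 'b' -> different
  pos 8-9: 'b' vs 'b' -> MATCH ('bb')
Consecutive identical pairs: ['dd', 'bb']
Count: 2

2


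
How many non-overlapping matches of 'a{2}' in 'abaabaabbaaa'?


Pattern 'a{2}' matches exactly 2 consecutive a's (greedy, non-overlapping).
String: 'abaabaabbaaa'
Scanning for runs of a's:
  Run at pos 0: 'a' (length 1) -> 0 match(es)
  Run at pos 2: 'aa' (length 2) -> 1 match(es)
  Run at pos 5: 'aa' (length 2) -> 1 match(es)
  Run at pos 9: 'aaa' (length 3) -> 1 match(es)
Matches found: ['aa', 'aa', 'aa']
Total: 3

3


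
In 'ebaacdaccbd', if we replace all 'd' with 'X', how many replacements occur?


re.sub('d', 'X', text) replaces every occurrence of 'd' with 'X'.
Text: 'ebaacdaccbd'
Scanning for 'd':
  pos 5: 'd' -> replacement #1
  pos 10: 'd' -> replacement #2
Total replacements: 2

2


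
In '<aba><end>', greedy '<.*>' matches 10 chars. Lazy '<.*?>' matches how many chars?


Greedy '<.*>' tries to match as MUCH as possible.
Lazy '<.*?>' tries to match as LITTLE as possible.

String: '<aba><end>'
Greedy '<.*>' starts at first '<' and extends to the LAST '>': '<aba><end>' (10 chars)
Lazy '<.*?>' starts at first '<' and stops at the FIRST '>': '<aba>' (5 chars)

5


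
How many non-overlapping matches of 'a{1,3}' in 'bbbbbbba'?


Pattern 'a{1,3}' matches between 1 and 3 consecutive a's (greedy).
String: 'bbbbbbba'
Finding runs of a's and applying greedy matching:
  Run at pos 7: 'a' (length 1)
Matches: ['a']
Count: 1

1


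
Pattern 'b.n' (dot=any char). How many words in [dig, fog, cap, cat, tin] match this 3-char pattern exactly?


Pattern 'b.n' means: starts with 'b', any single char, ends with 'n'.
Checking each word (must be exactly 3 chars):
  'dig' (len=3): no
  'fog' (len=3): no
  'cap' (len=3): no
  'cat' (len=3): no
  'tin' (len=3): no
Matching words: []
Total: 0

0


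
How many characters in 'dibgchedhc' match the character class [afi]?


Character class [afi] matches any of: {a, f, i}
Scanning string 'dibgchedhc' character by character:
  pos 0: 'd' -> no
  pos 1: 'i' -> MATCH
  pos 2: 'b' -> no
  pos 3: 'g' -> no
  pos 4: 'c' -> no
  pos 5: 'h' -> no
  pos 6: 'e' -> no
  pos 7: 'd' -> no
  pos 8: 'h' -> no
  pos 9: 'c' -> no
Total matches: 1

1


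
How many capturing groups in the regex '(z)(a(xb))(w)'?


To count capturing groups, count each '(' that starts a group.
Pattern: '(z)(a(xb))(w)'
Walking through the pattern:
  Position 0: '(' -> group #1
  Position 3: '(' -> group #2
  Position 5: '(' -> group #3
  Position 10: '(' -> group #4
Total capturing groups: 4

4


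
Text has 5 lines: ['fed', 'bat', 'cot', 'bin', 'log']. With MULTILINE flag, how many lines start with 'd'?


With MULTILINE flag, ^ matches the start of each line.
Lines: ['fed', 'bat', 'cot', 'bin', 'log']
Checking which lines start with 'd':
  Line 1: 'fed' -> no
  Line 2: 'bat' -> no
  Line 3: 'cot' -> no
  Line 4: 'bin' -> no
  Line 5: 'log' -> no
Matching lines: []
Count: 0

0


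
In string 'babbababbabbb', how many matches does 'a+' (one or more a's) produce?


Pattern 'a+' matches one or more consecutive a's.
String: 'babbababbabbb'
Scanning for runs of a:
  Match 1: 'a' (length 1)
  Match 2: 'a' (length 1)
  Match 3: 'a' (length 1)
  Match 4: 'a' (length 1)
Total matches: 4

4


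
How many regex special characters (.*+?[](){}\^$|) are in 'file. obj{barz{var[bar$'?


Regex special characters are: . * + ? [ ] ( ) { } \ ^ $ |
Scanning 'file. obj{barz{var[bar$':
  pos 4: '.' -> SPECIAL
  pos 9: '{' -> SPECIAL
  pos 14: '{' -> SPECIAL
  pos 18: '[' -> SPECIAL
  pos 22: '$' -> SPECIAL
Special chars found: ['.', '{', '{', '[', '$']
Total: 5

5


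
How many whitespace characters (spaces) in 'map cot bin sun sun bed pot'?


\s matches whitespace characters (spaces, tabs, etc.).
Text: 'map cot bin sun sun bed pot'
This text has 7 words separated by spaces.
Number of spaces = number of words - 1 = 7 - 1 = 6

6


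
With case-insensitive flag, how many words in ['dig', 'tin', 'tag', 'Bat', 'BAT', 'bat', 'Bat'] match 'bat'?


Case-insensitive matching: compare each word's lowercase form to 'bat'.
  'dig' -> lower='dig' -> no
  'tin' -> lower='tin' -> no
  'tag' -> lower='tag' -> no
  'Bat' -> lower='bat' -> MATCH
  'BAT' -> lower='bat' -> MATCH
  'bat' -> lower='bat' -> MATCH
  'Bat' -> lower='bat' -> MATCH
Matches: ['Bat', 'BAT', 'bat', 'Bat']
Count: 4

4


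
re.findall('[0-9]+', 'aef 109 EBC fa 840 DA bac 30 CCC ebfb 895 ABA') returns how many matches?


Pattern '[0-9]+' finds one or more digits.
Text: 'aef 109 EBC fa 840 DA bac 30 CCC ebfb 895 ABA'
Scanning for matches:
  Match 1: '109'
  Match 2: '840'
  Match 3: '30'
  Match 4: '895'
Total matches: 4

4


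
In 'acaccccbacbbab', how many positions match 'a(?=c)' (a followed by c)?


Lookahead 'a(?=c)' matches 'a' only when followed by 'c'.
String: 'acaccccbacbbab'
Checking each position where char is 'a':
  pos 0: 'a' -> MATCH (next='c')
  pos 2: 'a' -> MATCH (next='c')
  pos 8: 'a' -> MATCH (next='c')
  pos 12: 'a' -> no (next='b')
Matching positions: [0, 2, 8]
Count: 3

3


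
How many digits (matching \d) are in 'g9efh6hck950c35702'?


\d matches any digit 0-9.
Scanning 'g9efh6hck950c35702':
  pos 1: '9' -> DIGIT
  pos 5: '6' -> DIGIT
  pos 9: '9' -> DIGIT
  pos 10: '5' -> DIGIT
  pos 11: '0' -> DIGIT
  pos 13: '3' -> DIGIT
  pos 14: '5' -> DIGIT
  pos 15: '7' -> DIGIT
  pos 16: '0' -> DIGIT
  pos 17: '2' -> DIGIT
Digits found: ['9', '6', '9', '5', '0', '3', '5', '7', '0', '2']
Total: 10

10


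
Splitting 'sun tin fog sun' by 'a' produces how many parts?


Splitting by 'a' breaks the string at each occurrence of the separator.
Text: 'sun tin fog sun'
Parts after split:
  Part 1: 'sun tin fog sun'
Total parts: 1

1


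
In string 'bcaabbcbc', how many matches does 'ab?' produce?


Pattern 'ab?' matches 'a' optionally followed by 'b'.
String: 'bcaabbcbc'
Scanning left to right for 'a' then checking next char:
  Match 1: 'a' (a not followed by b)
  Match 2: 'ab' (a followed by b)
Total matches: 2

2


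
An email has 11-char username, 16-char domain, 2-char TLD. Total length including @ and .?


An email address has format: username@domain.tld
Username length: 11
'@' character: 1
Domain length: 16
'.' character: 1
TLD length: 2
Total = 11 + 1 + 16 + 1 + 2 = 31

31


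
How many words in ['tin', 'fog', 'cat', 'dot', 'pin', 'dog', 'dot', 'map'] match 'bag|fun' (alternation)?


Alternation 'bag|fun' matches either 'bag' or 'fun'.
Checking each word:
  'tin' -> no
  'fog' -> no
  'cat' -> no
  'dot' -> no
  'pin' -> no
  'dog' -> no
  'dot' -> no
  'map' -> no
Matches: []
Count: 0

0


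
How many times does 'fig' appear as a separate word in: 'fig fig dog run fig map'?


Scanning each word for exact match 'fig':
  Word 1: 'fig' -> MATCH
  Word 2: 'fig' -> MATCH
  Word 3: 'dog' -> no
  Word 4: 'run' -> no
  Word 5: 'fig' -> MATCH
  Word 6: 'map' -> no
Total matches: 3

3


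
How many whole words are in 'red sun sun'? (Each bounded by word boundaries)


Word boundaries (\b) mark the start/end of each word.
Text: 'red sun sun'
Splitting by whitespace:
  Word 1: 'red'
  Word 2: 'sun'
  Word 3: 'sun'
Total whole words: 3

3


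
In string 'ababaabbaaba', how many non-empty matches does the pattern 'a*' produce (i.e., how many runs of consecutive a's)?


Pattern 'a*' matches zero or more a's. We want non-empty runs of consecutive a's.
String: 'ababaabbaaba'
Walking through the string to find runs of a's:
  Run 1: positions 0-0 -> 'a'
  Run 2: positions 2-2 -> 'a'
  Run 3: positions 4-5 -> 'aa'
  Run 4: positions 8-9 -> 'aa'
  Run 5: positions 11-11 -> 'a'
Non-empty runs found: ['a', 'a', 'aa', 'aa', 'a']
Count: 5

5


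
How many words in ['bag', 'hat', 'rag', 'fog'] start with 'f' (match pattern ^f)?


Pattern ^f anchors to start of word. Check which words begin with 'f':
  'bag' -> no
  'hat' -> no
  'rag' -> no
  'fog' -> MATCH (starts with 'f')
Matching words: ['fog']
Count: 1

1


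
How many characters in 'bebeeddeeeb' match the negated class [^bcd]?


Negated class [^bcd] matches any char NOT in {b, c, d}
Scanning 'bebeeddeeeb':
  pos 0: 'b' -> no (excluded)
  pos 1: 'e' -> MATCH
  pos 2: 'b' -> no (excluded)
  pos 3: 'e' -> MATCH
  pos 4: 'e' -> MATCH
  pos 5: 'd' -> no (excluded)
  pos 6: 'd' -> no (excluded)
  pos 7: 'e' -> MATCH
  pos 8: 'e' -> MATCH
  pos 9: 'e' -> MATCH
  pos 10: 'b' -> no (excluded)
Total matches: 6

6


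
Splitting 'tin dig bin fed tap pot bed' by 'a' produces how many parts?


Splitting by 'a' breaks the string at each occurrence of the separator.
Text: 'tin dig bin fed tap pot bed'
Parts after split:
  Part 1: 'tin dig bin fed t'
  Part 2: 'p pot bed'
Total parts: 2

2


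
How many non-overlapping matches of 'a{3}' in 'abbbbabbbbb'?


Pattern 'a{3}' matches exactly 3 consecutive a's (greedy, non-overlapping).
String: 'abbbbabbbbb'
Scanning for runs of a's:
  Run at pos 0: 'a' (length 1) -> 0 match(es)
  Run at pos 5: 'a' (length 1) -> 0 match(es)
Matches found: []
Total: 0

0


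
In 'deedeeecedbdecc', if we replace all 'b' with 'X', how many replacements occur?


re.sub('b', 'X', text) replaces every occurrence of 'b' with 'X'.
Text: 'deedeeecedbdecc'
Scanning for 'b':
  pos 10: 'b' -> replacement #1
Total replacements: 1

1


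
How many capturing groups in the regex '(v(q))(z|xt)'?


To count capturing groups, count each '(' that starts a group.
Pattern: '(v(q))(z|xt)'
Walking through the pattern:
  Position 0: '(' -> group #1
  Position 2: '(' -> group #2
  Position 6: '(' -> group #3
Total capturing groups: 3

3


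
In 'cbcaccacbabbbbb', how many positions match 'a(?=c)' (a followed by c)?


Lookahead 'a(?=c)' matches 'a' only when followed by 'c'.
String: 'cbcaccacbabbbbb'
Checking each position where char is 'a':
  pos 3: 'a' -> MATCH (next='c')
  pos 6: 'a' -> MATCH (next='c')
  pos 9: 'a' -> no (next='b')
Matching positions: [3, 6]
Count: 2

2


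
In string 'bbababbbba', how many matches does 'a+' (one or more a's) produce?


Pattern 'a+' matches one or more consecutive a's.
String: 'bbababbbba'
Scanning for runs of a:
  Match 1: 'a' (length 1)
  Match 2: 'a' (length 1)
  Match 3: 'a' (length 1)
Total matches: 3

3


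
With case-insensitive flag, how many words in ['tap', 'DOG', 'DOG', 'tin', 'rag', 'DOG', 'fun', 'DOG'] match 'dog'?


Case-insensitive matching: compare each word's lowercase form to 'dog'.
  'tap' -> lower='tap' -> no
  'DOG' -> lower='dog' -> MATCH
  'DOG' -> lower='dog' -> MATCH
  'tin' -> lower='tin' -> no
  'rag' -> lower='rag' -> no
  'DOG' -> lower='dog' -> MATCH
  'fun' -> lower='fun' -> no
  'DOG' -> lower='dog' -> MATCH
Matches: ['DOG', 'DOG', 'DOG', 'DOG']
Count: 4

4
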